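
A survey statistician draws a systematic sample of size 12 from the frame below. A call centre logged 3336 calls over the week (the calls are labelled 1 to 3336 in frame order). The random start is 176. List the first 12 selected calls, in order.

176, 454, 732, 1010, 1288, 1566, 1844, 2122, 2400, 2678, 2956, 3234

k = N/n = 3336/12 = 278
call 1: 176
call 2: 176 + 278 = 454
call 3: 454 + 278 = 732
call 4: 732 + 278 = 1010
call 5: 1010 + 278 = 1288
call 6: 1288 + 278 = 1566
call 7: 1566 + 278 = 1844
call 8: 1844 + 278 = 2122
call 9: 2122 + 278 = 2400
call 10: 2400 + 278 = 2678
call 11: 2678 + 278 = 2956
call 12: 2956 + 278 = 3234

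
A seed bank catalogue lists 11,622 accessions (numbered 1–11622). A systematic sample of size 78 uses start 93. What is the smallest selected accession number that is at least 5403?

k = 11622/78 = 149
Steps past start: ⌈(5403 − 93)/149⌉ = ⌈5310/149⌉ = 36
Selected accession: 93 + 36×149 = 5457

5457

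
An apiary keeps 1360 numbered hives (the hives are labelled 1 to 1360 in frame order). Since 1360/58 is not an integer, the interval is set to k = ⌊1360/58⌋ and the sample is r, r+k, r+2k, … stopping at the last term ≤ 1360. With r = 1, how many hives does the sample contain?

60

k = ⌊1360/58⌋ = 23
Achieved size = ⌊(1360 − 1)/23⌋ + 1 = ⌊1359/23⌋ + 1 = 59 + 1 = 60
(last selection: 1 + 59×23 = 1358 ≤ 1360; next would be 1381 > 1360)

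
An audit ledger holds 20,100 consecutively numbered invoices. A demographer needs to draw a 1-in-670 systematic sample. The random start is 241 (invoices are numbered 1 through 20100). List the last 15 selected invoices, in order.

16th selection = 241 + 15×670 = 10291
17th: 10291 + 670 = 10961
18th: 10961 + 670 = 11631
19th: 11631 + 670 = 12301
20th: 12301 + 670 = 12971
21st: 12971 + 670 = 13641
22nd: 13641 + 670 = 14311
23rd: 14311 + 670 = 14981
24th: 14981 + 670 = 15651
25th: 15651 + 670 = 16321
26th: 16321 + 670 = 16991
27th: 16991 + 670 = 17661
28th: 17661 + 670 = 18331
29th: 18331 + 670 = 19001
30th: 19001 + 670 = 19671

10291, 10961, 11631, 12301, 12971, 13641, 14311, 14981, 15651, 16321, 16991, 17661, 18331, 19001, 19671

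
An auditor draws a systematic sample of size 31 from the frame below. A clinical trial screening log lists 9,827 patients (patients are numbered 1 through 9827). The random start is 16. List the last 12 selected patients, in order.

6039, 6356, 6673, 6990, 7307, 7624, 7941, 8258, 8575, 8892, 9209, 9526

k = N/n = 9827/31 = 317
20th selection = 16 + 19×317 = 6039
21st: 6039 + 317 = 6356
22nd: 6356 + 317 = 6673
23rd: 6673 + 317 = 6990
24th: 6990 + 317 = 7307
25th: 7307 + 317 = 7624
26th: 7624 + 317 = 7941
27th: 7941 + 317 = 8258
28th: 8258 + 317 = 8575
29th: 8575 + 317 = 8892
30th: 8892 + 317 = 9209
31st: 9209 + 317 = 9526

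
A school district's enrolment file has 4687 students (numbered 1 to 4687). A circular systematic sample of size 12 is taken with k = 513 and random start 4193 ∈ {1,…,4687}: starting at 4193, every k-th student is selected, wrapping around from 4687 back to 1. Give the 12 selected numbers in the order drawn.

Selection 1: 4193
Selection 2: 4193 + 513 = 4706 → 4706 − 4687 = 19
Selection 3: 19 + 513 = 532
Selection 4: 532 + 513 = 1045
Selection 5: 1045 + 513 = 1558
Selection 6: 1558 + 513 = 2071
Selection 7: 2071 + 513 = 2584
Selection 8: 2584 + 513 = 3097
Selection 9: 3097 + 513 = 3610
Selection 10: 3610 + 513 = 4123
Selection 11: 4123 + 513 = 4636
Selection 12: 4636 + 513 = 5149 → 5149 − 4687 = 462

4193, 19, 532, 1045, 1558, 2071, 2584, 3097, 3610, 4123, 4636, 462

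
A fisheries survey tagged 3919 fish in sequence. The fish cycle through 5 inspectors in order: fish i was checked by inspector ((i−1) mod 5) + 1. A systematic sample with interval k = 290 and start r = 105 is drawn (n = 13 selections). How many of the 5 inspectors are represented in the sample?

Consecutive selections differ by k = 290, so their inspector numbers differ by 290 mod 5 = 0.
gcd(290, 5) = 5, so the sample visits 5/5 = 1 distinct residues mod 5.
Start 105 is inspector 5; the inspectors hit are 5.

1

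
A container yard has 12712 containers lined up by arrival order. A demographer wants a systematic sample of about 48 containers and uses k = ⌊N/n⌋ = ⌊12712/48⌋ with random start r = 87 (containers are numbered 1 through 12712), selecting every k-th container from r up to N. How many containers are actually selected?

48

k = ⌊12712/48⌋ = 264
Achieved size = ⌊(12712 − 87)/264⌋ + 1 = ⌊12625/264⌋ + 1 = 47 + 1 = 48
(last selection: 87 + 47×264 = 12495 ≤ 12712; next would be 12759 > 12712)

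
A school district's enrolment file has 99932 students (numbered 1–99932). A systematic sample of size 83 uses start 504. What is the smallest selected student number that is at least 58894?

k = 99932/83 = 1204
Steps past start: ⌈(58894 − 504)/1204⌉ = ⌈58390/1204⌉ = 49
Selected student: 504 + 49×1204 = 59500

59500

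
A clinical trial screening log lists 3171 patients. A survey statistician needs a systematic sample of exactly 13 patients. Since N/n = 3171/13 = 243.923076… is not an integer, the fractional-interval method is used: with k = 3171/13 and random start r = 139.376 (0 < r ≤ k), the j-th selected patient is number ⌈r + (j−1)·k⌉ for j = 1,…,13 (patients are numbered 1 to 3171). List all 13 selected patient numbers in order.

j=1: r + 0k = 139.376 → ⌈·⌉ = 140
j=2: r + 1k = 383.299076… → ⌈·⌉ = 384
j=3: r + 2k = 627.222153… → ⌈·⌉ = 628
j=4: r + 3k = 871.145230… → ⌈·⌉ = 872
j=5: r + 4k = 1115.068307… → ⌈·⌉ = 1116
j=6: r + 5k = 1358.991384… → ⌈·⌉ = 1359
j=7: r + 6k = 1602.914461… → ⌈·⌉ = 1603
j=8: r + 7k = 1846.837538… → ⌈·⌉ = 1847
j=9: r + 8k = 2090.760615… → ⌈·⌉ = 2091
j=10: r + 9k = 2334.683692… → ⌈·⌉ = 2335
j=11: r + 10k = 2578.606769… → ⌈·⌉ = 2579
j=12: r + 11k = 2822.529846… → ⌈·⌉ = 2823
j=13: r + 12k = 3066.452923… → ⌈·⌉ = 3067

140, 384, 628, 872, 1116, 1359, 1603, 1847, 2091, 2335, 2579, 2823, 3067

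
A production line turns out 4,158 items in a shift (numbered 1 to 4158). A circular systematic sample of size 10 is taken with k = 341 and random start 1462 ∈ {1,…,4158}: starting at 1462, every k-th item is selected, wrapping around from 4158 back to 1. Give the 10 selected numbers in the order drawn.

Selection 1: 1462
Selection 2: 1462 + 341 = 1803
Selection 3: 1803 + 341 = 2144
Selection 4: 2144 + 341 = 2485
Selection 5: 2485 + 341 = 2826
Selection 6: 2826 + 341 = 3167
Selection 7: 3167 + 341 = 3508
Selection 8: 3508 + 341 = 3849
Selection 9: 3849 + 341 = 4190 → 4190 − 4158 = 32
Selection 10: 32 + 341 = 373

1462, 1803, 2144, 2485, 2826, 3167, 3508, 3849, 32, 373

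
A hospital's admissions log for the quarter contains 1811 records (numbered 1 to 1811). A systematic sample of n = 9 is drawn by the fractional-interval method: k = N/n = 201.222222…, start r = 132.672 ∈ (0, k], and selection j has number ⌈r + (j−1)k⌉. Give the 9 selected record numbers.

133, 334, 536, 737, 938, 1139, 1341, 1542, 1743

j=1: r + 0k = 132.672 → ⌈·⌉ = 133
j=2: r + 1k = 333.894222… → ⌈·⌉ = 334
j=3: r + 2k = 535.116444… → ⌈·⌉ = 536
j=4: r + 3k = 736.338666… → ⌈·⌉ = 737
j=5: r + 4k = 937.560888… → ⌈·⌉ = 938
j=6: r + 5k = 1138.783111… → ⌈·⌉ = 1139
j=7: r + 6k = 1340.005333… → ⌈·⌉ = 1341
j=8: r + 7k = 1541.227555… → ⌈·⌉ = 1542
j=9: r + 8k = 1742.449777… → ⌈·⌉ = 1743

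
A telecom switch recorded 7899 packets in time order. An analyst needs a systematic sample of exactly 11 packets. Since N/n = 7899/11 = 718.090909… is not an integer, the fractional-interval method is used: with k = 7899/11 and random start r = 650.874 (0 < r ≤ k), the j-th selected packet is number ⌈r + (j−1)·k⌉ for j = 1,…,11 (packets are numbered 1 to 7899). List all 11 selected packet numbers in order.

j=1: r + 0k = 650.874 → ⌈·⌉ = 651
j=2: r + 1k = 1368.964909… → ⌈·⌉ = 1369
j=3: r + 2k = 2087.055818… → ⌈·⌉ = 2088
j=4: r + 3k = 2805.146727… → ⌈·⌉ = 2806
j=5: r + 4k = 3523.237636… → ⌈·⌉ = 3524
j=6: r + 5k = 4241.328545… → ⌈·⌉ = 4242
j=7: r + 6k = 4959.419454… → ⌈·⌉ = 4960
j=8: r + 7k = 5677.510363… → ⌈·⌉ = 5678
j=9: r + 8k = 6395.601272… → ⌈·⌉ = 6396
j=10: r + 9k = 7113.692181… → ⌈·⌉ = 7114
j=11: r + 10k = 7831.783090… → ⌈·⌉ = 7832

651, 1369, 2088, 2806, 3524, 4242, 4960, 5678, 6396, 7114, 7832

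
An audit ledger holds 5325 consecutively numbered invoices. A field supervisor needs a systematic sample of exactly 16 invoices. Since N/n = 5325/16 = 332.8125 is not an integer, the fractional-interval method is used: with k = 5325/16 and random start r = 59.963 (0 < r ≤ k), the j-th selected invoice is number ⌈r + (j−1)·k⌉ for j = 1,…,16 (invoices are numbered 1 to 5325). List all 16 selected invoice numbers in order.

60, 393, 726, 1059, 1392, 1725, 2057, 2390, 2723, 3056, 3389, 3721, 4054, 4387, 4720, 5053

j=1: r + 0k = 59.963 → ⌈·⌉ = 60
j=2: r + 1k = 392.7755 → ⌈·⌉ = 393
j=3: r + 2k = 725.588 → ⌈·⌉ = 726
j=4: r + 3k = 1058.4005 → ⌈·⌉ = 1059
j=5: r + 4k = 1391.213 → ⌈·⌉ = 1392
j=6: r + 5k = 1724.0255 → ⌈·⌉ = 1725
j=7: r + 6k = 2056.838 → ⌈·⌉ = 2057
j=8: r + 7k = 2389.6505 → ⌈·⌉ = 2390
j=9: r + 8k = 2722.463 → ⌈·⌉ = 2723
j=10: r + 9k = 3055.2755 → ⌈·⌉ = 3056
j=11: r + 10k = 3388.088 → ⌈·⌉ = 3389
j=12: r + 11k = 3720.9005 → ⌈·⌉ = 3721
j=13: r + 12k = 4053.713 → ⌈·⌉ = 4054
j=14: r + 13k = 4386.5255 → ⌈·⌉ = 4387
j=15: r + 14k = 4719.338 → ⌈·⌉ = 4720
j=16: r + 15k = 5052.1505 → ⌈·⌉ = 5053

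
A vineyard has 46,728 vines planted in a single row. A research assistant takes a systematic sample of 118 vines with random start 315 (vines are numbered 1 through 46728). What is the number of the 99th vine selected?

39123

k = 46728/118 = 396
99th selection = r + (99−1)·k = 315 + 98×396 = 315 + 38808 = 39123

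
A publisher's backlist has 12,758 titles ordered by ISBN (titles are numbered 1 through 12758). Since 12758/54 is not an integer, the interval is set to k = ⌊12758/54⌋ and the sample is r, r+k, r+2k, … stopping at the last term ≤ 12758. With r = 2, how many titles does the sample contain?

k = ⌊12758/54⌋ = 236
Achieved size = ⌊(12758 − 2)/236⌋ + 1 = ⌊12756/236⌋ + 1 = 54 + 1 = 55
(last selection: 2 + 54×236 = 12746 ≤ 12758; next would be 12982 > 12758)

55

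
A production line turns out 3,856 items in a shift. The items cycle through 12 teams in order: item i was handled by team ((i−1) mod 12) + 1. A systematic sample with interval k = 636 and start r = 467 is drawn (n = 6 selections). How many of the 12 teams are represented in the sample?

Consecutive selections differ by k = 636, so their team numbers differ by 636 mod 12 = 0.
gcd(636, 12) = 12, so the sample visits 12/12 = 1 distinct residues mod 12.
Start 467 is team 11; the teams hit are 11.

1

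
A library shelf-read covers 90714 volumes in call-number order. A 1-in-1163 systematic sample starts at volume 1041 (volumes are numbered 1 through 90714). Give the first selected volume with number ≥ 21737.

k = 1163
Steps past start: ⌈(21737 − 1041)/1163⌉ = ⌈20696/1163⌉ = 18
Selected volume: 1041 + 18×1163 = 21975

21975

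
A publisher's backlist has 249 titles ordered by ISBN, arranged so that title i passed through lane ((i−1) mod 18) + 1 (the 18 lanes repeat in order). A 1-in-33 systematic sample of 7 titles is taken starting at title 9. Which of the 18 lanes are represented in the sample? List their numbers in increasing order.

3, 6, 9, 12, 15, 18

Consecutive selections differ by k = 33, so their lane numbers differ by 33 mod 18 = 15.
gcd(33, 18) = 3, so the sample visits 18/3 = 6 distinct residues mod 18.
Start 9 is lane 9; the lanes hit are 3, 6, 9, 12, 15, 18.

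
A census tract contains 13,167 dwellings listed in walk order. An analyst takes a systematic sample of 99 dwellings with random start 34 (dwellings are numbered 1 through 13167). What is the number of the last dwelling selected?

k = 13167/99 = 133
99th selection = r + (99−1)·k = 34 + 98×133 = 34 + 13034 = 13068

13068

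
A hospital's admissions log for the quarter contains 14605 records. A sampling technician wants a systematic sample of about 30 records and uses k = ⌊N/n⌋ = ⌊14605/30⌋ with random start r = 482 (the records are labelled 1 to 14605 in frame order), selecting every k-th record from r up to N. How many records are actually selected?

k = ⌊14605/30⌋ = 486
Achieved size = ⌊(14605 − 482)/486⌋ + 1 = ⌊14123/486⌋ + 1 = 29 + 1 = 30
(last selection: 482 + 29×486 = 14576 ≤ 14605; next would be 15062 > 14605)

30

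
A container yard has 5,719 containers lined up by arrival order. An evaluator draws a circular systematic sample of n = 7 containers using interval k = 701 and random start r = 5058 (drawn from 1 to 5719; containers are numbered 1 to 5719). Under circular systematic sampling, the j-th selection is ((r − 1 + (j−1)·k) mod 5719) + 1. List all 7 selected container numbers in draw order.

5058, 40, 741, 1442, 2143, 2844, 3545

Selection 1: 5058
Selection 2: 5058 + 701 = 5759 → 5759 − 5719 = 40
Selection 3: 40 + 701 = 741
Selection 4: 741 + 701 = 1442
Selection 5: 1442 + 701 = 2143
Selection 6: 2143 + 701 = 2844
Selection 7: 2844 + 701 = 3545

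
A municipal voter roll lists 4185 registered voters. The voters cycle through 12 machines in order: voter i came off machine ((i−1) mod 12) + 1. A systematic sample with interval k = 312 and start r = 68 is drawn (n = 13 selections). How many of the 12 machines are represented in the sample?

1

Consecutive selections differ by k = 312, so their machine numbers differ by 312 mod 12 = 0.
gcd(312, 12) = 12, so the sample visits 12/12 = 1 distinct residues mod 12.
Start 68 is machine 8; the machines hit are 8.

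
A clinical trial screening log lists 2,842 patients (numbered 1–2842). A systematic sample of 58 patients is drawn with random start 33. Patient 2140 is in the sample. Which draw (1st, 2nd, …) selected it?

44

k = 2842/58 = 49
position = (2140 − 33)/49 + 1 = 2107/49 + 1 = 43 + 1 = 44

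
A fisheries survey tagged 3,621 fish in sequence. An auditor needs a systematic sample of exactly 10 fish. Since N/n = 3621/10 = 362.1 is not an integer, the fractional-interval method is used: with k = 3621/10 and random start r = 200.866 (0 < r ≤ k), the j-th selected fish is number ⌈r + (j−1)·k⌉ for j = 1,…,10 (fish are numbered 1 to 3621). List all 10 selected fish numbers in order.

201, 563, 926, 1288, 1650, 2012, 2374, 2736, 3098, 3460

j=1: r + 0k = 200.866 → ⌈·⌉ = 201
j=2: r + 1k = 562.966 → ⌈·⌉ = 563
j=3: r + 2k = 925.066 → ⌈·⌉ = 926
j=4: r + 3k = 1287.166 → ⌈·⌉ = 1288
j=5: r + 4k = 1649.266 → ⌈·⌉ = 1650
j=6: r + 5k = 2011.366 → ⌈·⌉ = 2012
j=7: r + 6k = 2373.466 → ⌈·⌉ = 2374
j=8: r + 7k = 2735.566 → ⌈·⌉ = 2736
j=9: r + 8k = 3097.666 → ⌈·⌉ = 3098
j=10: r + 9k = 3459.766 → ⌈·⌉ = 3460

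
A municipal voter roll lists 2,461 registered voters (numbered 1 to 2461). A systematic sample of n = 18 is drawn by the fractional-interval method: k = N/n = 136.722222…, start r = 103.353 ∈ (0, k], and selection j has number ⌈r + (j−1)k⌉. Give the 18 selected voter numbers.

104, 241, 377, 514, 651, 787, 924, 1061, 1198, 1334, 1471, 1608, 1745, 1881, 2018, 2155, 2291, 2428

j=1: r + 0k = 103.353 → ⌈·⌉ = 104
j=2: r + 1k = 240.075222… → ⌈·⌉ = 241
j=3: r + 2k = 376.797444… → ⌈·⌉ = 377
j=4: r + 3k = 513.519666… → ⌈·⌉ = 514
j=5: r + 4k = 650.241888… → ⌈·⌉ = 651
j=6: r + 5k = 786.964111… → ⌈·⌉ = 787
j=7: r + 6k = 923.686333… → ⌈·⌉ = 924
j=8: r + 7k = 1060.408555… → ⌈·⌉ = 1061
j=9: r + 8k = 1197.130777… → ⌈·⌉ = 1198
j=10: r + 9k = 1333.853 → ⌈·⌉ = 1334
j=11: r + 10k = 1470.575222… → ⌈·⌉ = 1471
j=12: r + 11k = 1607.297444… → ⌈·⌉ = 1608
j=13: r + 12k = 1744.019666… → ⌈·⌉ = 1745
j=14: r + 13k = 1880.741888… → ⌈·⌉ = 1881
j=15: r + 14k = 2017.464111… → ⌈·⌉ = 2018
j=16: r + 15k = 2154.186333… → ⌈·⌉ = 2155
j=17: r + 16k = 2290.908555… → ⌈·⌉ = 2291
j=18: r + 17k = 2427.630777… → ⌈·⌉ = 2428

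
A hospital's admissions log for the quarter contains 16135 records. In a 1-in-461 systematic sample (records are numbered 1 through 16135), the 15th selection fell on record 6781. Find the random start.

k = 461
r = 6781 − (15−1)×461 = 6781 − 6454 = 327

327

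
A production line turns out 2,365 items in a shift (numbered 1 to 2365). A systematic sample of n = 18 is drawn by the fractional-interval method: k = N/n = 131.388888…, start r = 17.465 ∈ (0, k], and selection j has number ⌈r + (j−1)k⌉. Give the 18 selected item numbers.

18, 149, 281, 412, 544, 675, 806, 938, 1069, 1200, 1332, 1463, 1595, 1726, 1857, 1989, 2120, 2252

j=1: r + 0k = 17.465 → ⌈·⌉ = 18
j=2: r + 1k = 148.853888… → ⌈·⌉ = 149
j=3: r + 2k = 280.242777… → ⌈·⌉ = 281
j=4: r + 3k = 411.631666… → ⌈·⌉ = 412
j=5: r + 4k = 543.020555… → ⌈·⌉ = 544
j=6: r + 5k = 674.409444… → ⌈·⌉ = 675
j=7: r + 6k = 805.798333… → ⌈·⌉ = 806
j=8: r + 7k = 937.187222… → ⌈·⌉ = 938
j=9: r + 8k = 1068.576111… → ⌈·⌉ = 1069
j=10: r + 9k = 1199.965 → ⌈·⌉ = 1200
j=11: r + 10k = 1331.353888… → ⌈·⌉ = 1332
j=12: r + 11k = 1462.742777… → ⌈·⌉ = 1463
j=13: r + 12k = 1594.131666… → ⌈·⌉ = 1595
j=14: r + 13k = 1725.520555… → ⌈·⌉ = 1726
j=15: r + 14k = 1856.909444… → ⌈·⌉ = 1857
j=16: r + 15k = 1988.298333… → ⌈·⌉ = 1989
j=17: r + 16k = 2119.687222… → ⌈·⌉ = 2120
j=18: r + 17k = 2251.076111… → ⌈·⌉ = 2252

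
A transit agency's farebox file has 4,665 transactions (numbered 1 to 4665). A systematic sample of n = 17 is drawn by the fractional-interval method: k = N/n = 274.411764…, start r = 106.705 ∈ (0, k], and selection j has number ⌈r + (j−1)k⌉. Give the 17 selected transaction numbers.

107, 382, 656, 930, 1205, 1479, 1754, 2028, 2302, 2577, 2851, 3126, 3400, 3675, 3949, 4223, 4498

j=1: r + 0k = 106.705 → ⌈·⌉ = 107
j=2: r + 1k = 381.116764… → ⌈·⌉ = 382
j=3: r + 2k = 655.528529… → ⌈·⌉ = 656
j=4: r + 3k = 929.940294… → ⌈·⌉ = 930
j=5: r + 4k = 1204.352058… → ⌈·⌉ = 1205
j=6: r + 5k = 1478.763823… → ⌈·⌉ = 1479
j=7: r + 6k = 1753.175588… → ⌈·⌉ = 1754
j=8: r + 7k = 2027.587352… → ⌈·⌉ = 2028
j=9: r + 8k = 2301.999117… → ⌈·⌉ = 2302
j=10: r + 9k = 2576.410882… → ⌈·⌉ = 2577
j=11: r + 10k = 2850.822647… → ⌈·⌉ = 2851
j=12: r + 11k = 3125.234411… → ⌈·⌉ = 3126
j=13: r + 12k = 3399.646176… → ⌈·⌉ = 3400
j=14: r + 13k = 3674.057941… → ⌈·⌉ = 3675
j=15: r + 14k = 3948.469705… → ⌈·⌉ = 3949
j=16: r + 15k = 4222.881470… → ⌈·⌉ = 4223
j=17: r + 16k = 4497.293235… → ⌈·⌉ = 4498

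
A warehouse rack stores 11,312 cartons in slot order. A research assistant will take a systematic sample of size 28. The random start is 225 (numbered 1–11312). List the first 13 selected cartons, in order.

225, 629, 1033, 1437, 1841, 2245, 2649, 3053, 3457, 3861, 4265, 4669, 5073

k = N/n = 11312/28 = 404
carton 1: 225
carton 2: 225 + 404 = 629
carton 3: 629 + 404 = 1033
carton 4: 1033 + 404 = 1437
carton 5: 1437 + 404 = 1841
carton 6: 1841 + 404 = 2245
carton 7: 2245 + 404 = 2649
carton 8: 2649 + 404 = 3053
carton 9: 3053 + 404 = 3457
carton 10: 3457 + 404 = 3861
carton 11: 3861 + 404 = 4265
carton 12: 4265 + 404 = 4669
carton 13: 4669 + 404 = 5073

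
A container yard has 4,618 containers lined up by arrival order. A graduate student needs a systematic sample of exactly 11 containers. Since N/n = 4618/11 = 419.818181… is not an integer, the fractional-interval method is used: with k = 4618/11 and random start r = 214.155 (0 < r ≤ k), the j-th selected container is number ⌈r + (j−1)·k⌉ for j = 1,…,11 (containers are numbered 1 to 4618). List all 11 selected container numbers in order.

215, 634, 1054, 1474, 1894, 2314, 2734, 3153, 3573, 3993, 4413

j=1: r + 0k = 214.155 → ⌈·⌉ = 215
j=2: r + 1k = 633.973181… → ⌈·⌉ = 634
j=3: r + 2k = 1053.791363… → ⌈·⌉ = 1054
j=4: r + 3k = 1473.609545… → ⌈·⌉ = 1474
j=5: r + 4k = 1893.427727… → ⌈·⌉ = 1894
j=6: r + 5k = 2313.245909… → ⌈·⌉ = 2314
j=7: r + 6k = 2733.064090… → ⌈·⌉ = 2734
j=8: r + 7k = 3152.882272… → ⌈·⌉ = 3153
j=9: r + 8k = 3572.700454… → ⌈·⌉ = 3573
j=10: r + 9k = 3992.518636… → ⌈·⌉ = 3993
j=11: r + 10k = 4412.336818… → ⌈·⌉ = 4413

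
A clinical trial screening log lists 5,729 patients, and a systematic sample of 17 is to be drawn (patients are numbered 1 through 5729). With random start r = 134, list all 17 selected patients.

k = N/n = 5729/17 = 337
patient 1: 134
patient 2: 134 + 337 = 471
patient 3: 471 + 337 = 808
patient 4: 808 + 337 = 1145
patient 5: 1145 + 337 = 1482
patient 6: 1482 + 337 = 1819
patient 7: 1819 + 337 = 2156
patient 8: 2156 + 337 = 2493
patient 9: 2493 + 337 = 2830
patient 10: 2830 + 337 = 3167
patient 11: 3167 + 337 = 3504
patient 12: 3504 + 337 = 3841
patient 13: 3841 + 337 = 4178
patient 14: 4178 + 337 = 4515
patient 15: 4515 + 337 = 4852
patient 16: 4852 + 337 = 5189
patient 17: 5189 + 337 = 5526

134, 471, 808, 1145, 1482, 1819, 2156, 2493, 2830, 3167, 3504, 3841, 4178, 4515, 4852, 5189, 5526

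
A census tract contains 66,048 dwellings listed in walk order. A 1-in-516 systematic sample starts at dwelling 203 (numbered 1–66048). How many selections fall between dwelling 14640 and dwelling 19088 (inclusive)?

9

k = 516
First selection ≥ 14640: 203 + ⌈(14640−203)/516⌉·516 = 203 + 28×516 = 14651
Last selection ≤ 19088: 203 + ⌊(19088−203)/516⌋·516 = 203 + 36×516 = 18779
Count = 36 − 28 + 1 = 9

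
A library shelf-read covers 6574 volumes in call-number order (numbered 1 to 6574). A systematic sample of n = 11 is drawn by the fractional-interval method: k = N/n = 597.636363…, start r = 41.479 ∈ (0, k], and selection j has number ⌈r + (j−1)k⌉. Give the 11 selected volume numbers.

j=1: r + 0k = 41.479 → ⌈·⌉ = 42
j=2: r + 1k = 639.115363… → ⌈·⌉ = 640
j=3: r + 2k = 1236.751727… → ⌈·⌉ = 1237
j=4: r + 3k = 1834.388090… → ⌈·⌉ = 1835
j=5: r + 4k = 2432.024454… → ⌈·⌉ = 2433
j=6: r + 5k = 3029.660818… → ⌈·⌉ = 3030
j=7: r + 6k = 3627.297181… → ⌈·⌉ = 3628
j=8: r + 7k = 4224.933545… → ⌈·⌉ = 4225
j=9: r + 8k = 4822.569909… → ⌈·⌉ = 4823
j=10: r + 9k = 5420.206272… → ⌈·⌉ = 5421
j=11: r + 10k = 6017.842636… → ⌈·⌉ = 6018

42, 640, 1237, 1835, 2433, 3030, 3628, 4225, 4823, 5421, 6018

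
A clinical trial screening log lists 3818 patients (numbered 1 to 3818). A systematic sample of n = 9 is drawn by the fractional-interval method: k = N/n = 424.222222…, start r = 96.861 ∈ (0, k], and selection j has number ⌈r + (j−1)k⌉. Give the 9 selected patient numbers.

j=1: r + 0k = 96.861 → ⌈·⌉ = 97
j=2: r + 1k = 521.083222… → ⌈·⌉ = 522
j=3: r + 2k = 945.305444… → ⌈·⌉ = 946
j=4: r + 3k = 1369.527666… → ⌈·⌉ = 1370
j=5: r + 4k = 1793.749888… → ⌈·⌉ = 1794
j=6: r + 5k = 2217.972111… → ⌈·⌉ = 2218
j=7: r + 6k = 2642.194333… → ⌈·⌉ = 2643
j=8: r + 7k = 3066.416555… → ⌈·⌉ = 3067
j=9: r + 8k = 3490.638777… → ⌈·⌉ = 3491

97, 522, 946, 1370, 1794, 2218, 2643, 3067, 3491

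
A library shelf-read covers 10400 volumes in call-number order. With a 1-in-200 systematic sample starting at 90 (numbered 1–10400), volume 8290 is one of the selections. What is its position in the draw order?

42

k = 200
position = (8290 − 90)/200 + 1 = 8200/200 + 1 = 41 + 1 = 42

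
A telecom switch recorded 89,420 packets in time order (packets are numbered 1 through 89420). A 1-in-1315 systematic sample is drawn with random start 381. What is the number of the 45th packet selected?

58241

k = 1315
45th selection = r + (45−1)·k = 381 + 44×1315 = 381 + 57860 = 58241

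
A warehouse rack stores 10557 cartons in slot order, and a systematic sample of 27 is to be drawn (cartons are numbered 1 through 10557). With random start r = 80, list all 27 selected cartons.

k = N/n = 10557/27 = 391
carton 1: 80
carton 2: 80 + 391 = 471
carton 3: 471 + 391 = 862
carton 4: 862 + 391 = 1253
carton 5: 1253 + 391 = 1644
carton 6: 1644 + 391 = 2035
carton 7: 2035 + 391 = 2426
carton 8: 2426 + 391 = 2817
carton 9: 2817 + 391 = 3208
carton 10: 3208 + 391 = 3599
carton 11: 3599 + 391 = 3990
carton 12: 3990 + 391 = 4381
carton 13: 4381 + 391 = 4772
carton 14: 4772 + 391 = 5163
carton 15: 5163 + 391 = 5554
carton 16: 5554 + 391 = 5945
carton 17: 5945 + 391 = 6336
carton 18: 6336 + 391 = 6727
carton 19: 6727 + 391 = 7118
carton 20: 7118 + 391 = 7509
carton 21: 7509 + 391 = 7900
carton 22: 7900 + 391 = 8291
carton 23: 8291 + 391 = 8682
carton 24: 8682 + 391 = 9073
carton 25: 9073 + 391 = 9464
carton 26: 9464 + 391 = 9855
carton 27: 9855 + 391 = 10246

80, 471, 862, 1253, 1644, 2035, 2426, 2817, 3208, 3599, 3990, 4381, 4772, 5163, 5554, 5945, 6336, 6727, 7118, 7509, 7900, 8291, 8682, 9073, 9464, 9855, 10246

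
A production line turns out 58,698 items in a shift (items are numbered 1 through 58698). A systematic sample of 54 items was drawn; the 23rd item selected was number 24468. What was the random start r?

554

k = 58698/54 = 1087
r = 24468 − (23−1)×1087 = 24468 − 23914 = 554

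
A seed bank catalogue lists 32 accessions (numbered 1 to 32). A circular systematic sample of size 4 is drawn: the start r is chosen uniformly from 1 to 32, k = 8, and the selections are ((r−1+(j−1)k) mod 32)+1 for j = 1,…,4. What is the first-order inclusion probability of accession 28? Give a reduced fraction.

For each position j, as r ranges over 1…32 the j-th selection hits every accession exactly once, so accession 28 is selected for exactly 4 of the 32 starts.
Inclusion probability = 4/32 = 1/8.

1/8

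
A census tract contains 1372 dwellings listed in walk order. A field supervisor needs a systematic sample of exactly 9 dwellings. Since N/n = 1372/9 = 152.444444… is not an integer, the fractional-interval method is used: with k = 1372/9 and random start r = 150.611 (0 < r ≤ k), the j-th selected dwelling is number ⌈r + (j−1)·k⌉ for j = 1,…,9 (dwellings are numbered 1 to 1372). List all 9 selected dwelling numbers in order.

151, 304, 456, 608, 761, 913, 1066, 1218, 1371

j=1: r + 0k = 150.611 → ⌈·⌉ = 151
j=2: r + 1k = 303.055444… → ⌈·⌉ = 304
j=3: r + 2k = 455.499888… → ⌈·⌉ = 456
j=4: r + 3k = 607.944333… → ⌈·⌉ = 608
j=5: r + 4k = 760.388777… → ⌈·⌉ = 761
j=6: r + 5k = 912.833222… → ⌈·⌉ = 913
j=7: r + 6k = 1065.277666… → ⌈·⌉ = 1066
j=8: r + 7k = 1217.722111… → ⌈·⌉ = 1218
j=9: r + 8k = 1370.166555… → ⌈·⌉ = 1371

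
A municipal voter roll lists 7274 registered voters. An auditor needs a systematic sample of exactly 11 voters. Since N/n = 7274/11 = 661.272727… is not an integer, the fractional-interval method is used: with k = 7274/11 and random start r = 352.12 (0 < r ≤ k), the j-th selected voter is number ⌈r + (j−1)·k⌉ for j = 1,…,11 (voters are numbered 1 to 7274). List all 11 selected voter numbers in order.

353, 1014, 1675, 2336, 2998, 3659, 4320, 4982, 5643, 6304, 6965

j=1: r + 0k = 352.12 → ⌈·⌉ = 353
j=2: r + 1k = 1013.392727… → ⌈·⌉ = 1014
j=3: r + 2k = 1674.665454… → ⌈·⌉ = 1675
j=4: r + 3k = 2335.938181… → ⌈·⌉ = 2336
j=5: r + 4k = 2997.210909… → ⌈·⌉ = 2998
j=6: r + 5k = 3658.483636… → ⌈·⌉ = 3659
j=7: r + 6k = 4319.756363… → ⌈·⌉ = 4320
j=8: r + 7k = 4981.029090… → ⌈·⌉ = 4982
j=9: r + 8k = 5642.301818… → ⌈·⌉ = 5643
j=10: r + 9k = 6303.574545… → ⌈·⌉ = 6304
j=11: r + 10k = 6964.847272… → ⌈·⌉ = 6965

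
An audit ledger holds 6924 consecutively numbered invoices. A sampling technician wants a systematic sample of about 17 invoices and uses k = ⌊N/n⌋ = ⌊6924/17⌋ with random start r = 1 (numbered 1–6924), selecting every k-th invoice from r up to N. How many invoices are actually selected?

k = ⌊6924/17⌋ = 407
Achieved size = ⌊(6924 − 1)/407⌋ + 1 = ⌊6923/407⌋ + 1 = 17 + 1 = 18
(last selection: 1 + 17×407 = 6920 ≤ 6924; next would be 7327 > 6924)

18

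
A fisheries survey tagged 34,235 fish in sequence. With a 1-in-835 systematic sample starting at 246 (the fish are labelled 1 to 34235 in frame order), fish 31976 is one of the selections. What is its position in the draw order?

39

k = 835
position = (31976 − 246)/835 + 1 = 31730/835 + 1 = 38 + 1 = 39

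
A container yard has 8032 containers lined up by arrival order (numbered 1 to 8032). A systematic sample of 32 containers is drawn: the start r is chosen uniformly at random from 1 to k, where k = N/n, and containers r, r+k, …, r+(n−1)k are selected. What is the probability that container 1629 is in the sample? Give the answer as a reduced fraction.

1/251

k = 8032/32 = 251.
Container 1629 is selected iff r ≡ 1629 (mod 251); exactly one such r in {1,…,251}.
Inclusion probability = 1/251.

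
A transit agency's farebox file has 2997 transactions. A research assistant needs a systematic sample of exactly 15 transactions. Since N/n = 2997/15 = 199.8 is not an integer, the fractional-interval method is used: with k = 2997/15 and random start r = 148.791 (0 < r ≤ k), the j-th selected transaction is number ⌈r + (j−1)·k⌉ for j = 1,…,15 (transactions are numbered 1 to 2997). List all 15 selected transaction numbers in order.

149, 349, 549, 749, 948, 1148, 1348, 1548, 1748, 1947, 2147, 2347, 2547, 2747, 2946

j=1: r + 0k = 148.791 → ⌈·⌉ = 149
j=2: r + 1k = 348.591 → ⌈·⌉ = 349
j=3: r + 2k = 548.391 → ⌈·⌉ = 549
j=4: r + 3k = 748.191 → ⌈·⌉ = 749
j=5: r + 4k = 947.991 → ⌈·⌉ = 948
j=6: r + 5k = 1147.791 → ⌈·⌉ = 1148
j=7: r + 6k = 1347.591 → ⌈·⌉ = 1348
j=8: r + 7k = 1547.391 → ⌈·⌉ = 1548
j=9: r + 8k = 1747.191 → ⌈·⌉ = 1748
j=10: r + 9k = 1946.991 → ⌈·⌉ = 1947
j=11: r + 10k = 2146.791 → ⌈·⌉ = 2147
j=12: r + 11k = 2346.591 → ⌈·⌉ = 2347
j=13: r + 12k = 2546.391 → ⌈·⌉ = 2547
j=14: r + 13k = 2746.191 → ⌈·⌉ = 2747
j=15: r + 14k = 2945.991 → ⌈·⌉ = 2946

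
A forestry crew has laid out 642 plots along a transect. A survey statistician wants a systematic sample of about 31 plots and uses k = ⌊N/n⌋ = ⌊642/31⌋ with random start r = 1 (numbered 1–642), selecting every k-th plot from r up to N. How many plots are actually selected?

33

k = ⌊642/31⌋ = 20
Achieved size = ⌊(642 − 1)/20⌋ + 1 = ⌊641/20⌋ + 1 = 32 + 1 = 33
(last selection: 1 + 32×20 = 641 ≤ 642; next would be 661 > 642)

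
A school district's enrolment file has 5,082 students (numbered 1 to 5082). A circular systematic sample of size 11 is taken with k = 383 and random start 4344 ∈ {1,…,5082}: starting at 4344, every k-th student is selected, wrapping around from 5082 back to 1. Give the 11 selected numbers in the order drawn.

Selection 1: 4344
Selection 2: 4344 + 383 = 4727
Selection 3: 4727 + 383 = 5110 → 5110 − 5082 = 28
Selection 4: 28 + 383 = 411
Selection 5: 411 + 383 = 794
Selection 6: 794 + 383 = 1177
Selection 7: 1177 + 383 = 1560
Selection 8: 1560 + 383 = 1943
Selection 9: 1943 + 383 = 2326
Selection 10: 2326 + 383 = 2709
Selection 11: 2709 + 383 = 3092

4344, 4727, 28, 411, 794, 1177, 1560, 1943, 2326, 2709, 3092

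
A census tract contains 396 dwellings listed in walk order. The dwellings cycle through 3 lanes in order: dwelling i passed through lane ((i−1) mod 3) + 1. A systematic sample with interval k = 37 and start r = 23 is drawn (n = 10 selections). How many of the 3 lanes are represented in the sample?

3

Consecutive selections differ by k = 37, so their lane numbers differ by 37 mod 3 = 1.
gcd(37, 3) = 1, so the sample visits 3/1 = 3 distinct residues mod 3.
Start 23 is lane 2; the lanes hit are 1, 2, 3.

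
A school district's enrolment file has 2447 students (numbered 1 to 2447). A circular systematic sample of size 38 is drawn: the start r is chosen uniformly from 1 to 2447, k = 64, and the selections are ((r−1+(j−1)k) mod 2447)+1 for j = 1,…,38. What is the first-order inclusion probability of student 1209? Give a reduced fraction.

For each position j, as r ranges over 1…2447 the j-th selection hits every student exactly once, so student 1209 is selected for exactly 38 of the 2447 starts.
Inclusion probability = 38/2447.

38/2447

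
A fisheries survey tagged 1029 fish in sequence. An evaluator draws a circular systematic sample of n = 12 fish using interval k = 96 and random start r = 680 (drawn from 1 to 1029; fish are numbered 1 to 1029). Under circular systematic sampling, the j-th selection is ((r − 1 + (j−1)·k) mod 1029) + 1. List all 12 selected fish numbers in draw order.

680, 776, 872, 968, 35, 131, 227, 323, 419, 515, 611, 707

Selection 1: 680
Selection 2: 680 + 96 = 776
Selection 3: 776 + 96 = 872
Selection 4: 872 + 96 = 968
Selection 5: 968 + 96 = 1064 → 1064 − 1029 = 35
Selection 6: 35 + 96 = 131
Selection 7: 131 + 96 = 227
Selection 8: 227 + 96 = 323
Selection 9: 323 + 96 = 419
Selection 10: 419 + 96 = 515
Selection 11: 515 + 96 = 611
Selection 12: 611 + 96 = 707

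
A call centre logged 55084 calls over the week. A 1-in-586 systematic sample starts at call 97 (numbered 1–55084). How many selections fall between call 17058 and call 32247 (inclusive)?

k = 586
First selection ≥ 17058: 97 + ⌈(17058−97)/586⌉·586 = 97 + 29×586 = 17091
Last selection ≤ 32247: 97 + ⌊(32247−97)/586⌋·586 = 97 + 54×586 = 31741
Count = 54 − 29 + 1 = 26

26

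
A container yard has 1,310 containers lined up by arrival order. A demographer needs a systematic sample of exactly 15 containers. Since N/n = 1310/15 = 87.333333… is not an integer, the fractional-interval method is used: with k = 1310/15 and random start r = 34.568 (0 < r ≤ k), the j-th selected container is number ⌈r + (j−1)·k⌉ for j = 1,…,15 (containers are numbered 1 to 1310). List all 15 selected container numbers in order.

35, 122, 210, 297, 384, 472, 559, 646, 734, 821, 908, 996, 1083, 1170, 1258

j=1: r + 0k = 34.568 → ⌈·⌉ = 35
j=2: r + 1k = 121.901333… → ⌈·⌉ = 122
j=3: r + 2k = 209.234666… → ⌈·⌉ = 210
j=4: r + 3k = 296.568 → ⌈·⌉ = 297
j=5: r + 4k = 383.901333… → ⌈·⌉ = 384
j=6: r + 5k = 471.234666… → ⌈·⌉ = 472
j=7: r + 6k = 558.568 → ⌈·⌉ = 559
j=8: r + 7k = 645.901333… → ⌈·⌉ = 646
j=9: r + 8k = 733.234666… → ⌈·⌉ = 734
j=10: r + 9k = 820.568 → ⌈·⌉ = 821
j=11: r + 10k = 907.901333… → ⌈·⌉ = 908
j=12: r + 11k = 995.234666… → ⌈·⌉ = 996
j=13: r + 12k = 1082.568 → ⌈·⌉ = 1083
j=14: r + 13k = 1169.901333… → ⌈·⌉ = 1170
j=15: r + 14k = 1257.234666… → ⌈·⌉ = 1258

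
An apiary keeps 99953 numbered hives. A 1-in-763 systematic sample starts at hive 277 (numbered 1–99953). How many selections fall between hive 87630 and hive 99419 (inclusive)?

k = 763
First selection ≥ 87630: 277 + ⌈(87630−277)/763⌉·763 = 277 + 115×763 = 88022
Last selection ≤ 99419: 277 + ⌊(99419−277)/763⌋·763 = 277 + 129×763 = 98704
Count = 129 − 115 + 1 = 15

15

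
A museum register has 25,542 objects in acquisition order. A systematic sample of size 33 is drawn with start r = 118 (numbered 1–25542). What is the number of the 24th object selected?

k = 25542/33 = 774
24th selection = r + (24−1)·k = 118 + 23×774 = 118 + 17802 = 17920

17920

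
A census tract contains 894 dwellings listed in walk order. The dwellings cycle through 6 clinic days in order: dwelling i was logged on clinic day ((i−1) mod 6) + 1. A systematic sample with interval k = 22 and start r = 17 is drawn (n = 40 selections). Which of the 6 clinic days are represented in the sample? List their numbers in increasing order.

Consecutive selections differ by k = 22, so their clinic day numbers differ by 22 mod 6 = 4.
gcd(22, 6) = 2, so the sample visits 6/2 = 3 distinct residues mod 6.
Start 17 is clinic day 5; the clinic days hit are 1, 3, 5.

1, 3, 5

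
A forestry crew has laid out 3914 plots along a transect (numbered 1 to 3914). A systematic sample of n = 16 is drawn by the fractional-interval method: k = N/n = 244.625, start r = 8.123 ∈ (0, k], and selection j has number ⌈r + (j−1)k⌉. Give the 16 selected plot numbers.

9, 253, 498, 742, 987, 1232, 1476, 1721, 1966, 2210, 2455, 2699, 2944, 3189, 3433, 3678

j=1: r + 0k = 8.123 → ⌈·⌉ = 9
j=2: r + 1k = 252.748 → ⌈·⌉ = 253
j=3: r + 2k = 497.373 → ⌈·⌉ = 498
j=4: r + 3k = 741.998 → ⌈·⌉ = 742
j=5: r + 4k = 986.623 → ⌈·⌉ = 987
j=6: r + 5k = 1231.248 → ⌈·⌉ = 1232
j=7: r + 6k = 1475.873 → ⌈·⌉ = 1476
j=8: r + 7k = 1720.498 → ⌈·⌉ = 1721
j=9: r + 8k = 1965.123 → ⌈·⌉ = 1966
j=10: r + 9k = 2209.748 → ⌈·⌉ = 2210
j=11: r + 10k = 2454.373 → ⌈·⌉ = 2455
j=12: r + 11k = 2698.998 → ⌈·⌉ = 2699
j=13: r + 12k = 2943.623 → ⌈·⌉ = 2944
j=14: r + 13k = 3188.248 → ⌈·⌉ = 3189
j=15: r + 14k = 3432.873 → ⌈·⌉ = 3433
j=16: r + 15k = 3677.498 → ⌈·⌉ = 3678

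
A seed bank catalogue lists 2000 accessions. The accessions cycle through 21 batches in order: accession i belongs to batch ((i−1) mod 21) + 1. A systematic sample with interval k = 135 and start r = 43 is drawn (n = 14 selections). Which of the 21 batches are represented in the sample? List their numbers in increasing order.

1, 4, 7, 10, 13, 16, 19

Consecutive selections differ by k = 135, so their batch numbers differ by 135 mod 21 = 9.
gcd(135, 21) = 3, so the sample visits 21/3 = 7 distinct residues mod 21.
Start 43 is batch 1; the batches hit are 1, 4, 7, 10, 13, 16, 19.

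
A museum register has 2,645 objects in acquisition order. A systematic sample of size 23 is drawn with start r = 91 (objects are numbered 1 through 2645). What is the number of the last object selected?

2621

k = 2645/23 = 115
23rd selection = r + (23−1)·k = 91 + 22×115 = 91 + 2530 = 2621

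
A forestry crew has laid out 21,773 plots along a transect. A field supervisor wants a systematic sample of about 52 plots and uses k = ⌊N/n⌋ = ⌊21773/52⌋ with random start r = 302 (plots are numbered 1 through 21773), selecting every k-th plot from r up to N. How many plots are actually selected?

k = ⌊21773/52⌋ = 418
Achieved size = ⌊(21773 − 302)/418⌋ + 1 = ⌊21471/418⌋ + 1 = 51 + 1 = 52
(last selection: 302 + 51×418 = 21620 ≤ 21773; next would be 22038 > 21773)

52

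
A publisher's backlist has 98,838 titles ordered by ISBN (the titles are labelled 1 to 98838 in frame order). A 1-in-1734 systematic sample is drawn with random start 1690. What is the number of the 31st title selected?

53710

k = 1734
31st selection = r + (31−1)·k = 1690 + 30×1734 = 1690 + 52020 = 53710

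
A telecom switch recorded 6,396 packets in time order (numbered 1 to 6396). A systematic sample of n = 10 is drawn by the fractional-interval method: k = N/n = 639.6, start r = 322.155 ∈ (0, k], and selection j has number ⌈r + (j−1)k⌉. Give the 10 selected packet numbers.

j=1: r + 0k = 322.155 → ⌈·⌉ = 323
j=2: r + 1k = 961.755 → ⌈·⌉ = 962
j=3: r + 2k = 1601.355 → ⌈·⌉ = 1602
j=4: r + 3k = 2240.955 → ⌈·⌉ = 2241
j=5: r + 4k = 2880.555 → ⌈·⌉ = 2881
j=6: r + 5k = 3520.155 → ⌈·⌉ = 3521
j=7: r + 6k = 4159.755 → ⌈·⌉ = 4160
j=8: r + 7k = 4799.355 → ⌈·⌉ = 4800
j=9: r + 8k = 5438.955 → ⌈·⌉ = 5439
j=10: r + 9k = 6078.555 → ⌈·⌉ = 6079

323, 962, 1602, 2241, 2881, 3521, 4160, 4800, 5439, 6079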